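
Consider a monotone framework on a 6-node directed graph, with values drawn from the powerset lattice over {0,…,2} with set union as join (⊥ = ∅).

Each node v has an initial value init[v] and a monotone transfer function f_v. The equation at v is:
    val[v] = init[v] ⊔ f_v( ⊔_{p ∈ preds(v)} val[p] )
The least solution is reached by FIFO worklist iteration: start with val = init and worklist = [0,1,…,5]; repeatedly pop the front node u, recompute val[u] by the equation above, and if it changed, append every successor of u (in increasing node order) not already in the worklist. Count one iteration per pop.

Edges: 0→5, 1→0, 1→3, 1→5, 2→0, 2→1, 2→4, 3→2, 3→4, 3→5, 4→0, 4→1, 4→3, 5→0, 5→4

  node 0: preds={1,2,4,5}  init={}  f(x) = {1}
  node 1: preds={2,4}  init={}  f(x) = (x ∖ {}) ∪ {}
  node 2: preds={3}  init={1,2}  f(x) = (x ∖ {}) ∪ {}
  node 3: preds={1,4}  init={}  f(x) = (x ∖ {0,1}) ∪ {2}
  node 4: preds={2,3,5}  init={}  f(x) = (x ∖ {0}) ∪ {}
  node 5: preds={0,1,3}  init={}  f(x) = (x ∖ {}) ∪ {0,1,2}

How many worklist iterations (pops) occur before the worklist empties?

Iteration log — 11 steps:
  step 1. node 0  ⊔preds={1,2}  new={1}  old={}  +wl: 
  step 2. node 1  ⊔preds={1,2}  new={1,2}  old={}  +wl: 0
  step 3. node 2  ⊔preds={}  new={1,2}  stable
  step 4. node 3  ⊔preds={1,2}  new={2}  old={}  +wl: 2
  step 5. node 4  ⊔preds={1,2}  new={1,2}  old={}  +wl: 1,3
  step 6. node 5  ⊔preds={1,2}  new={0,1,2}  old={}  +wl: 4
  step 7. node 0  ⊔preds={0,1,2}  new={1}  stable
  step 8. node 2  ⊔preds={2}  new={1,2}  stable
  step 9. node 1  ⊔preds={1,2}  new={1,2}  stable
  step 10. node 3  ⊔preds={1,2}  new={2}  stable
  step 11. node 4  ⊔preds={0,1,2}  new={1,2}  stable

Least fixpoint reached:
  node 0: {1}
  node 1: {1,2}
  node 2: {1,2}
  node 3: {2}
  node 4: {1,2}
  node 5: {0,1,2}

11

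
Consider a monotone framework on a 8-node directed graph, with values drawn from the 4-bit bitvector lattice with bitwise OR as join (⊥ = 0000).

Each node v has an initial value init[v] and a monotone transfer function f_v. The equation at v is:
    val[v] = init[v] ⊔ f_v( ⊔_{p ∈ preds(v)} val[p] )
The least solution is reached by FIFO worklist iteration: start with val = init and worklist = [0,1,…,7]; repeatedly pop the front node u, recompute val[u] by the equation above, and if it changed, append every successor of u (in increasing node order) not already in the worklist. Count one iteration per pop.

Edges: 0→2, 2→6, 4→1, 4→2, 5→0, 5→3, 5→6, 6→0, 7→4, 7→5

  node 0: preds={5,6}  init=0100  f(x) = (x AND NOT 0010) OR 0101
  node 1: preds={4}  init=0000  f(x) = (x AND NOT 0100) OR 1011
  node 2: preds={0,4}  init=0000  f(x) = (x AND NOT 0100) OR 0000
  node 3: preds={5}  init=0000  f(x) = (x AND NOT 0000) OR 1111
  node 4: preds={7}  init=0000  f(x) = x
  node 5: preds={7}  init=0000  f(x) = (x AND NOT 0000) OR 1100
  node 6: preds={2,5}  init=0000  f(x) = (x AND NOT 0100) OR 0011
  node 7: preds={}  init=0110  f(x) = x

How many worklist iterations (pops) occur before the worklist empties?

Trace (15 dequeues):
  [1] u=0 | in 0000 | out 0101 | prev 0100 | push {}
  [2] u=1 | in 0000 | out 1011 | prev 0000 | push {}
  [3] u=2 | in 0101 | out 0001 | prev 0000 | push {}
  [4] u=3 | in 0000 | out 1111 | prev 0000 | push {}
  [5] u=4 | in 0110 | out 0110 | prev 0000 | push {1,2}
  [6] u=5 | in 0110 | out 1110 | prev 0000 | push {0,3}
  [7] u=6 | in 1111 | out 1011 | prev 0000 | push {}
  [8] u=7 | in 0000 | out 0110 | ==
  [9] u=1 | in 0110 | out 1011 | ==
  [10] u=2 | in 0111 | out 0011 | prev 0001 | push {6}
  [11] u=0 | in 1111 | out 1101 | prev 0101 | push {2}
  [12] u=3 | in 1110 | out 1111 | ==
  [13] u=6 | in 1111 | out 1011 | ==
  [14] u=2 | in 1111 | out 1011 | prev 0011 | push {6}
  [15] u=6 | in 1111 | out 1011 | ==

Converged values:
  [0] 1101
  [1] 1011
  [2] 1011
  [3] 1111
  [4] 0110
  [5] 1110
  [6] 1011
  [7] 0110

15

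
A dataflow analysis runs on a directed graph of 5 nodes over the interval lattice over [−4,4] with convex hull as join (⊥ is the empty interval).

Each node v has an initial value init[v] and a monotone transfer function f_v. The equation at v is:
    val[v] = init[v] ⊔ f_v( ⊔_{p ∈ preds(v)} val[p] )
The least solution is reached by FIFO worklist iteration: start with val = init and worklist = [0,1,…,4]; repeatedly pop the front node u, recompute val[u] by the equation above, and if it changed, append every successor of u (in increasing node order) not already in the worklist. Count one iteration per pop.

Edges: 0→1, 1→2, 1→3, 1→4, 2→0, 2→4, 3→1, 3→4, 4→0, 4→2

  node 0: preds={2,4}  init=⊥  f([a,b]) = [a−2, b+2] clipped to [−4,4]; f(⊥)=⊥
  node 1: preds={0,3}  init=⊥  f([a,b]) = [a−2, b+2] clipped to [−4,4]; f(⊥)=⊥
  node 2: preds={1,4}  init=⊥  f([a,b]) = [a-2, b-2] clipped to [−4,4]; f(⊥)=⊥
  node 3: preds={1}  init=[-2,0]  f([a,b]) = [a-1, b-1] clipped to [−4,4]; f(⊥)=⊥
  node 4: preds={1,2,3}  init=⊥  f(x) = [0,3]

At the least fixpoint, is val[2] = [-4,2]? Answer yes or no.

yes

Worklist (12 pops):
  #1 pop 0: in=⊥ → ⊥ (no change)
  #2 pop 1: in=[-2,0] → [-4,2] (was ⊥); enqueue []
  #3 pop 2: in=[-4,2] → [-4,0] (was ⊥); enqueue [0]
  #4 pop 3: in=[-4,2] → [-4,1] (was [-2,0]); enqueue [1]
  #5 pop 4: in=[-4,2] → [0,3] (was ⊥); enqueue [2]
  #6 pop 0: in=[-4,3] → [-4,4] (was ⊥); enqueue []
  #7 pop 1: in=[-4,4] → [-4,4] (was [-4,2]); enqueue [3,4]
  #8 pop 2: in=[-4,4] → [-4,2] (was [-4,0]); enqueue [0]
  #9 pop 3: in=[-4,4] → [-4,3] (was [-4,1]); enqueue [1]
  #10 pop 4: in=[-4,4] → [0,3] (no change)
  #11 pop 0: in=[-4,3] → [-4,4] (no change)
  #12 pop 1: in=[-4,4] → [-4,4] (no change)

Fixpoint:
  val[0] = [-4,4]
  val[1] = [-4,4]
  val[2] = [-4,2]
  val[3] = [-4,3]
  val[4] = [0,3]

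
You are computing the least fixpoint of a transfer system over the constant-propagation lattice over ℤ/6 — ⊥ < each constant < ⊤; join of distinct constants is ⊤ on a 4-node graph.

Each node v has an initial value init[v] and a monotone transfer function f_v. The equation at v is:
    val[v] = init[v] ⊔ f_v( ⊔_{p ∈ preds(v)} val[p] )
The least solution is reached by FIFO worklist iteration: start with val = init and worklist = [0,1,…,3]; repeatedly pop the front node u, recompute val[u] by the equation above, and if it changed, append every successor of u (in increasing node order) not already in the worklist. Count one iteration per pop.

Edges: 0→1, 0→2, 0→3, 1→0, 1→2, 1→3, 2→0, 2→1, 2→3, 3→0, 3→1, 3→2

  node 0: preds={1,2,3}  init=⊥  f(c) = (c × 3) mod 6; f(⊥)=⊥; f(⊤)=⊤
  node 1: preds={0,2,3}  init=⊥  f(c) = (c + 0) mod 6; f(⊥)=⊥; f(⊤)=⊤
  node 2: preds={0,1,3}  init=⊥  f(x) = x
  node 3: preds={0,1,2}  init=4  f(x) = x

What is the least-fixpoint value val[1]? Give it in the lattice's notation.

⊤

Iteration log — 8 steps:
  step 1. node 0  ⊔preds=4  new=0  old=⊥  +wl: 
  step 2. node 1  ⊔preds=⊤  new=⊤  old=⊥  +wl: 0
  step 3. node 2  ⊔preds=⊤  new=⊤  old=⊥  +wl: 1
  step 4. node 3  ⊔preds=⊤  new=⊤  old=4  +wl: 2
  step 5. node 0  ⊔preds=⊤  new=⊤  old=0  +wl: 3
  step 6. node 1  ⊔preds=⊤  new=⊤  stable
  step 7. node 2  ⊔preds=⊤  new=⊤  stable
  step 8. node 3  ⊔preds=⊤  new=⊤  stable

Least fixpoint reached:
  node 0: ⊤
  node 1: ⊤
  node 2: ⊤
  node 3: ⊤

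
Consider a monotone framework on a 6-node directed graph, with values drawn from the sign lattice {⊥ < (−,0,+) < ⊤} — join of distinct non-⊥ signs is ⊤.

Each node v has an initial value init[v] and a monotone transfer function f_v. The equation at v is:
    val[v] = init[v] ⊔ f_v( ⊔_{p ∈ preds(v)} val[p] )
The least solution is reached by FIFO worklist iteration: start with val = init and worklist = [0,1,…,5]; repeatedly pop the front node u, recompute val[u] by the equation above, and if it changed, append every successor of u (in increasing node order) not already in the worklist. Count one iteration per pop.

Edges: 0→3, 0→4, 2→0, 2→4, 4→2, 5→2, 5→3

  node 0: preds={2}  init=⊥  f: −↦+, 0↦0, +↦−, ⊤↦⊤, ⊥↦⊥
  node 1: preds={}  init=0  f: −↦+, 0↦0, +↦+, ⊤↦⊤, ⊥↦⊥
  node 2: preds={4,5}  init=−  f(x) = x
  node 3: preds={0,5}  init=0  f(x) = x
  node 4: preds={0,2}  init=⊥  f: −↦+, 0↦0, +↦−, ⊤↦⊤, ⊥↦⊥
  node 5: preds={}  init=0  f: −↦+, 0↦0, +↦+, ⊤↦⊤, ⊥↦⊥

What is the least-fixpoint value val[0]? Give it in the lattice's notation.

⊤

Worklist (10 pops):
  #1 pop 0: in=− → + (was ⊥); enqueue []
  #2 pop 1: in=⊥ → 0 (no change)
  #3 pop 2: in=0 → ⊤ (was −); enqueue [0]
  #4 pop 3: in=⊤ → ⊤ (was 0); enqueue []
  #5 pop 4: in=⊤ → ⊤ (was ⊥); enqueue [2]
  #6 pop 5: in=⊥ → 0 (no change)
  #7 pop 0: in=⊤ → ⊤ (was +); enqueue [3,4]
  #8 pop 2: in=⊤ → ⊤ (no change)
  #9 pop 3: in=⊤ → ⊤ (no change)
  #10 pop 4: in=⊤ → ⊤ (no change)

Fixpoint:
  val[0] = ⊤
  val[1] = 0
  val[2] = ⊤
  val[3] = ⊤
  val[4] = ⊤
  val[5] = 0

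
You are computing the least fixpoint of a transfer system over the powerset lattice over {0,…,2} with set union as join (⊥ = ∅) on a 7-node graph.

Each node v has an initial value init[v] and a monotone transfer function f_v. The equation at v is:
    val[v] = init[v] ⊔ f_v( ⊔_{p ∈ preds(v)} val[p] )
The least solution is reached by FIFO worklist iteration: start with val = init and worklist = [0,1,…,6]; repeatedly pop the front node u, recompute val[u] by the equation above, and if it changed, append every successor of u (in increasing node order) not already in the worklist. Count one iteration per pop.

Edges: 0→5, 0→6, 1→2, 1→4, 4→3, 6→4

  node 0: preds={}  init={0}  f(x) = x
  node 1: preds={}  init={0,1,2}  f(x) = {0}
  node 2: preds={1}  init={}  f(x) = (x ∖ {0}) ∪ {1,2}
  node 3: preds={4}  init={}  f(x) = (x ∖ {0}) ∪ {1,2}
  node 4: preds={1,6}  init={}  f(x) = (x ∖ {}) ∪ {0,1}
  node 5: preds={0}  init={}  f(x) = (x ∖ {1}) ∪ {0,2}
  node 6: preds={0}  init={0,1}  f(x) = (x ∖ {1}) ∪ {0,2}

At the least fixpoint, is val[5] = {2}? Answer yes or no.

no

Iteration log — 9 steps:
  step 1. node 0  ⊔preds={}  new={0}  stable
  step 2. node 1  ⊔preds={}  new={0,1,2}  stable
  step 3. node 2  ⊔preds={0,1,2}  new={1,2}  old={}  +wl: 
  step 4. node 3  ⊔preds={}  new={1,2}  old={}  +wl: 
  step 5. node 4  ⊔preds={0,1,2}  new={0,1,2}  old={}  +wl: 3
  step 6. node 5  ⊔preds={0}  new={0,2}  old={}  +wl: 
  step 7. node 6  ⊔preds={0}  new={0,1,2}  old={0,1}  +wl: 4
  step 8. node 3  ⊔preds={0,1,2}  new={1,2}  stable
  step 9. node 4  ⊔preds={0,1,2}  new={0,1,2}  stable

Least fixpoint reached:
  node 0: {0}
  node 1: {0,1,2}
  node 2: {1,2}
  node 3: {1,2}
  node 4: {0,1,2}
  node 5: {0,2}
  node 6: {0,1,2}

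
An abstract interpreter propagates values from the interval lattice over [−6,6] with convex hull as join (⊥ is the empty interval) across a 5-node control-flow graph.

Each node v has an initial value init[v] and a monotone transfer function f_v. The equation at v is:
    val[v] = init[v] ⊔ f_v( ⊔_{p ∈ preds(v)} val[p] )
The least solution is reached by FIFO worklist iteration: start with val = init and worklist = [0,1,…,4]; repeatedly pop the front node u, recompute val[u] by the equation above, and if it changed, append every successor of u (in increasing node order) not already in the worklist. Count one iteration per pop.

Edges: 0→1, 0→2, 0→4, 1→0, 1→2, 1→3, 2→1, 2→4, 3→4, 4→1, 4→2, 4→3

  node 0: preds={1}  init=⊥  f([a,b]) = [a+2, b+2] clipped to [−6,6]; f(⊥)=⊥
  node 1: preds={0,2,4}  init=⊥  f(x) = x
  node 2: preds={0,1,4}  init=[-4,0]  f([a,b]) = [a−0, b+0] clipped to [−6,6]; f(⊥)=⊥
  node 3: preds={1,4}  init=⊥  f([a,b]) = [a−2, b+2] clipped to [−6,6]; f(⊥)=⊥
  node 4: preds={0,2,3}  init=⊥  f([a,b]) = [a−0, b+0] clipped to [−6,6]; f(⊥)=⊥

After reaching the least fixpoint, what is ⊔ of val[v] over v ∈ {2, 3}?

Trace (22 dequeues):
  [1] u=0 | in ⊥ | out ⊥ | ==
  [2] u=1 | in [-4,0] | out [-4,0] | prev ⊥ | push {0}
  [3] u=2 | in [-4,0] | out [-4,0] | ==
  [4] u=3 | in [-4,0] | out [-6,2] | prev ⊥ | push {}
  [5] u=4 | in [-6,2] | out [-6,2] | prev ⊥ | push {1,2,3}
  [6] u=0 | in [-4,0] | out [-2,2] | prev ⊥ | push {4}
  [7] u=1 | in [-6,2] | out [-6,2] | prev [-4,0] | push {0}
  [8] u=2 | in [-6,2] | out [-6,2] | prev [-4,0] | push {1}
  [9] u=3 | in [-6,2] | out [-6,4] | prev [-6,2] | push {}
  [10] u=4 | in [-6,4] | out [-6,4] | prev [-6,2] | push {2,3}
  [11] u=0 | in [-6,2] | out [-4,4] | prev [-2,2] | push {4}
  [12] u=1 | in [-6,4] | out [-6,4] | prev [-6,2] | push {0}
  [13] u=2 | in [-6,4] | out [-6,4] | prev [-6,2] | push {1}
  [14] u=3 | in [-6,4] | out [-6,6] | prev [-6,4] | push {}
  [15] u=4 | in [-6,6] | out [-6,6] | prev [-6,4] | push {2,3}
  [16] u=0 | in [-6,4] | out [-4,6] | prev [-4,4] | push {4}
  [17] u=1 | in [-6,6] | out [-6,6] | prev [-6,4] | push {0}
  [18] u=2 | in [-6,6] | out [-6,6] | prev [-6,4] | push {1}
  [19] u=3 | in [-6,6] | out [-6,6] | ==
  [20] u=4 | in [-6,6] | out [-6,6] | ==
  [21] u=0 | in [-6,6] | out [-4,6] | ==
  [22] u=1 | in [-6,6] | out [-6,6] | ==

Converged values:
  [0] [-4,6]
  [1] [-6,6]
  [2] [-6,6]
  [3] [-6,6]
  [4] [-6,6]

[-6,6]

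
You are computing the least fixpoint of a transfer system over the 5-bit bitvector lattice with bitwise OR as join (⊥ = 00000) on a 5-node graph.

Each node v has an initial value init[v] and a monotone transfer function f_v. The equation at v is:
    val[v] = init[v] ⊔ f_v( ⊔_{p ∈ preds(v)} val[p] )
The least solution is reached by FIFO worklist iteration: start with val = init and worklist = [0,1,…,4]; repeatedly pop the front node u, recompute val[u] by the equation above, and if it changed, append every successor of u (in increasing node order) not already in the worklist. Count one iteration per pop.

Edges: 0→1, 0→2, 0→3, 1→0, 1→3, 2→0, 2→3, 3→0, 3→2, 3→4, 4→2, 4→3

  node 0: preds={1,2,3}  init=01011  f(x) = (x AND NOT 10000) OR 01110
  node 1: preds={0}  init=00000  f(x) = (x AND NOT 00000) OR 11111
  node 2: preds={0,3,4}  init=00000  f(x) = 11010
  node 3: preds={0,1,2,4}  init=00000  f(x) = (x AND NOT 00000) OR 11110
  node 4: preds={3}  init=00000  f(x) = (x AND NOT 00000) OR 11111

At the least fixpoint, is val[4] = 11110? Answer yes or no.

no

Worklist (8 pops):
  #1 pop 0: in=00000 → 01111 (was 01011); enqueue []
  #2 pop 1: in=01111 → 11111 (was 00000); enqueue [0]
  #3 pop 2: in=01111 → 11010 (was 00000); enqueue []
  #4 pop 3: in=11111 → 11111 (was 00000); enqueue [2]
  #5 pop 4: in=11111 → 11111 (was 00000); enqueue [3]
  #6 pop 0: in=11111 → 01111 (no change)
  #7 pop 2: in=11111 → 11010 (no change)
  #8 pop 3: in=11111 → 11111 (no change)

Fixpoint:
  val[0] = 01111
  val[1] = 11111
  val[2] = 11010
  val[3] = 11111
  val[4] = 11111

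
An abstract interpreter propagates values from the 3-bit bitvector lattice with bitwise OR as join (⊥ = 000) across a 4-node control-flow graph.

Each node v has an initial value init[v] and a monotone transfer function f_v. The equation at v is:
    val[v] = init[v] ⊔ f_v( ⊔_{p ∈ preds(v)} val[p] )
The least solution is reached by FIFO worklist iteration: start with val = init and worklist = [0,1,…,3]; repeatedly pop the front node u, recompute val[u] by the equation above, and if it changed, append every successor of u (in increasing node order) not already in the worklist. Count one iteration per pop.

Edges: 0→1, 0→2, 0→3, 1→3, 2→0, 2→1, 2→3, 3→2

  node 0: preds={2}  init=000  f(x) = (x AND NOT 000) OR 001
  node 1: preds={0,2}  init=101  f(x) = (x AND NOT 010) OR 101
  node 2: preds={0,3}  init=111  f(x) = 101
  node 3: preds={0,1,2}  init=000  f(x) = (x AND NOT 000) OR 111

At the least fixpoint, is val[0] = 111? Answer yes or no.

Iteration log — 5 steps:
  step 1. node 0  ⊔preds=111  new=111  old=000  +wl: 
  step 2. node 1  ⊔preds=111  new=101  stable
  step 3. node 2  ⊔preds=111  new=111  stable
  step 4. node 3  ⊔preds=111  new=111  old=000  +wl: 2
  step 5. node 2  ⊔preds=111  new=111  stable

Least fixpoint reached:
  node 0: 111
  node 1: 101
  node 2: 111
  node 3: 111

yes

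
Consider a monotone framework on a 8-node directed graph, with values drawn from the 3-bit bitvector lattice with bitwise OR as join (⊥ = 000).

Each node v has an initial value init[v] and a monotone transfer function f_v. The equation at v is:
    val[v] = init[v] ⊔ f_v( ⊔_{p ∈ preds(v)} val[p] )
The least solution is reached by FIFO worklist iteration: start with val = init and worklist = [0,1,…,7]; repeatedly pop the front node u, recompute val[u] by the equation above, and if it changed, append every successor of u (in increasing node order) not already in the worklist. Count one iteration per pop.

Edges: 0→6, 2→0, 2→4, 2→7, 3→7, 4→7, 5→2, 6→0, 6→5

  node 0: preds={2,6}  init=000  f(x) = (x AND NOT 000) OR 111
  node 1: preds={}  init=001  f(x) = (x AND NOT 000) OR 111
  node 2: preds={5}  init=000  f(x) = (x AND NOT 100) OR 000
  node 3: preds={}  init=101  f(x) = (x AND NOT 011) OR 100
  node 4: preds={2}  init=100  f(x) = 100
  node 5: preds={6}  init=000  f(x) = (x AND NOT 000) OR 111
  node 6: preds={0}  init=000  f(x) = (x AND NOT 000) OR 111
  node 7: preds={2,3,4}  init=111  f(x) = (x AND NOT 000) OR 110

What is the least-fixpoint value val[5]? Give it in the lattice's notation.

Iteration log — 13 steps:
  step 1. node 0  ⊔preds=000  new=111  old=000  +wl: 
  step 2. node 1  ⊔preds=000  new=111  old=001  +wl: 
  step 3. node 2  ⊔preds=000  new=000  stable
  step 4. node 3  ⊔preds=000  new=101  stable
  step 5. node 4  ⊔preds=000  new=100  stable
  step 6. node 5  ⊔preds=000  new=111  old=000  +wl: 2
  step 7. node 6  ⊔preds=111  new=111  old=000  +wl: 0,5
  step 8. node 7  ⊔preds=101  new=111  stable
  step 9. node 2  ⊔preds=111  new=011  old=000  +wl: 4,7
  step 10. node 0  ⊔preds=111  new=111  stable
  step 11. node 5  ⊔preds=111  new=111  stable
  step 12. node 4  ⊔preds=011  new=100  stable
  step 13. node 7  ⊔preds=111  new=111  stable

Least fixpoint reached:
  node 0: 111
  node 1: 111
  node 2: 011
  node 3: 101
  node 4: 100
  node 5: 111
  node 6: 111
  node 7: 111

111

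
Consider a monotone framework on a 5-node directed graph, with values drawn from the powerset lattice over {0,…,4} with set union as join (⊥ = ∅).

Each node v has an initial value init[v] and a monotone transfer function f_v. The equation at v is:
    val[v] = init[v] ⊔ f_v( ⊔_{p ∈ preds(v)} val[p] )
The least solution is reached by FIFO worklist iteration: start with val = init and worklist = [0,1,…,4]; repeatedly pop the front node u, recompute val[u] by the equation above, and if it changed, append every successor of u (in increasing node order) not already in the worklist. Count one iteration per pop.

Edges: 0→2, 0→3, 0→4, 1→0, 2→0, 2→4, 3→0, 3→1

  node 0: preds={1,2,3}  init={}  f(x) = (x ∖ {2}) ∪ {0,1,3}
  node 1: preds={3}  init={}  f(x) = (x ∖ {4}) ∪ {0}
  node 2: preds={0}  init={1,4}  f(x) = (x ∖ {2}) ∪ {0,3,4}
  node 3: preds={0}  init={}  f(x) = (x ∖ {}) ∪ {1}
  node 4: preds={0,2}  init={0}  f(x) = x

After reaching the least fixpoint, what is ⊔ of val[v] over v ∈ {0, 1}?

Iteration log — 8 steps:
  step 1. node 0  ⊔preds={1,4}  new={0,1,3,4}  old={}  +wl: 
  step 2. node 1  ⊔preds={}  new={0}  old={}  +wl: 0
  step 3. node 2  ⊔preds={0,1,3,4}  new={0,1,3,4}  old={1,4}  +wl: 
  step 4. node 3  ⊔preds={0,1,3,4}  new={0,1,3,4}  old={}  +wl: 1
  step 5. node 4  ⊔preds={0,1,3,4}  new={0,1,3,4}  old={0}  +wl: 
  step 6. node 0  ⊔preds={0,1,3,4}  new={0,1,3,4}  stable
  step 7. node 1  ⊔preds={0,1,3,4}  new={0,1,3}  old={0}  +wl: 0
  step 8. node 0  ⊔preds={0,1,3,4}  new={0,1,3,4}  stable

Least fixpoint reached:
  node 0: {0,1,3,4}
  node 1: {0,1,3}
  node 2: {0,1,3,4}
  node 3: {0,1,3,4}
  node 4: {0,1,3,4}

{0,1,3,4}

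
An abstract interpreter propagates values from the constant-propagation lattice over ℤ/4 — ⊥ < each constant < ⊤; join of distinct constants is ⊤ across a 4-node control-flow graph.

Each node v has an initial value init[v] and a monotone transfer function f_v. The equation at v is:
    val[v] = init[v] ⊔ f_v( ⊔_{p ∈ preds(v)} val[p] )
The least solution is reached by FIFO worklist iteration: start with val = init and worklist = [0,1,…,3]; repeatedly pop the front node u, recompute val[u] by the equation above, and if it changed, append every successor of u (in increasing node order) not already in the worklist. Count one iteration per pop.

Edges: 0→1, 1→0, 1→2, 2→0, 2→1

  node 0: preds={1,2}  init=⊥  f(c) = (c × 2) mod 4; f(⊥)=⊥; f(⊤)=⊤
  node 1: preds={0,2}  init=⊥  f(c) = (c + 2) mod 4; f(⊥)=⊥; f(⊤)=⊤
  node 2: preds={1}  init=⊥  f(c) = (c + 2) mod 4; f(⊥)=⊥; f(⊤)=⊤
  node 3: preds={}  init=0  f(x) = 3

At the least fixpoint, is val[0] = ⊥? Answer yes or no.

Trace (4 dequeues):
  [1] u=0 | in ⊥ | out ⊥ | ==
  [2] u=1 | in ⊥ | out ⊥ | ==
  [3] u=2 | in ⊥ | out ⊥ | ==
  [4] u=3 | in ⊥ | out ⊤ | prev 0 | push {}

Converged values:
  [0] ⊥
  [1] ⊥
  [2] ⊥
  [3] ⊤

yes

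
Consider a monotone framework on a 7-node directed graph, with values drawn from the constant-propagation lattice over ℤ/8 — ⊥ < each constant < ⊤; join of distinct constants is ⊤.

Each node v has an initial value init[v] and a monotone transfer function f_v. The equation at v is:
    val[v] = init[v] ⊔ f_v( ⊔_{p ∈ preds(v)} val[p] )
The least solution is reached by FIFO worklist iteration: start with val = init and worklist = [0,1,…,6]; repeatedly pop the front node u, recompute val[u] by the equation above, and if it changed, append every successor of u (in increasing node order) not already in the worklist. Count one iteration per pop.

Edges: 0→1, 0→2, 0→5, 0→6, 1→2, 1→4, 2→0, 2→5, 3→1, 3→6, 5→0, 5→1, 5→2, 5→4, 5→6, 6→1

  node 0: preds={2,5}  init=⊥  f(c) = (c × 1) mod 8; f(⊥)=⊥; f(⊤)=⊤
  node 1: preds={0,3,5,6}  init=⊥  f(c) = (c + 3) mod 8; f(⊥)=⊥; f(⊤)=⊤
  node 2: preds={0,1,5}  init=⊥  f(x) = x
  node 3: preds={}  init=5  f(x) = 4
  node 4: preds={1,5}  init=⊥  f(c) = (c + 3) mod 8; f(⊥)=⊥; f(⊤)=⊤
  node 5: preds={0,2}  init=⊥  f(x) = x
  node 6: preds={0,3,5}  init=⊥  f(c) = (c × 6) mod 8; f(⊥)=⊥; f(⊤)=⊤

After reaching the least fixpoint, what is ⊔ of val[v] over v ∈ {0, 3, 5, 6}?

⊤

Iteration log — 19 steps:
  step 1. node 0  ⊔preds=⊥  new=⊥  stable
  step 2. node 1  ⊔preds=5  new=0  old=⊥  +wl: 
  step 3. node 2  ⊔preds=0  new=0  old=⊥  +wl: 0
  step 4. node 3  ⊔preds=⊥  new=⊤  old=5  +wl: 1
  step 5. node 4  ⊔preds=0  new=3  old=⊥  +wl: 
  step 6. node 5  ⊔preds=0  new=0  old=⊥  +wl: 2,4
  step 7. node 6  ⊔preds=⊤  new=⊤  old=⊥  +wl: 
  step 8. node 0  ⊔preds=0  new=0  old=⊥  +wl: 5,6
  step 9. node 1  ⊔preds=⊤  new=⊤  old=0  +wl: 
  step 10. node 2  ⊔preds=⊤  new=⊤  old=0  +wl: 0
  step 11. node 4  ⊔preds=⊤  new=⊤  old=3  +wl: 
  step 12. node 5  ⊔preds=⊤  new=⊤  old=0  +wl: 1,2,4
  step 13. node 6  ⊔preds=⊤  new=⊤  stable
  step 14. node 0  ⊔preds=⊤  new=⊤  old=0  +wl: 5,6
  step 15. node 1  ⊔preds=⊤  new=⊤  stable
  step 16. node 2  ⊔preds=⊤  new=⊤  stable
  step 17. node 4  ⊔preds=⊤  new=⊤  stable
  step 18. node 5  ⊔preds=⊤  new=⊤  stable
  step 19. node 6  ⊔preds=⊤  new=⊤  stable

Least fixpoint reached:
  node 0: ⊤
  node 1: ⊤
  node 2: ⊤
  node 3: ⊤
  node 4: ⊤
  node 5: ⊤
  node 6: ⊤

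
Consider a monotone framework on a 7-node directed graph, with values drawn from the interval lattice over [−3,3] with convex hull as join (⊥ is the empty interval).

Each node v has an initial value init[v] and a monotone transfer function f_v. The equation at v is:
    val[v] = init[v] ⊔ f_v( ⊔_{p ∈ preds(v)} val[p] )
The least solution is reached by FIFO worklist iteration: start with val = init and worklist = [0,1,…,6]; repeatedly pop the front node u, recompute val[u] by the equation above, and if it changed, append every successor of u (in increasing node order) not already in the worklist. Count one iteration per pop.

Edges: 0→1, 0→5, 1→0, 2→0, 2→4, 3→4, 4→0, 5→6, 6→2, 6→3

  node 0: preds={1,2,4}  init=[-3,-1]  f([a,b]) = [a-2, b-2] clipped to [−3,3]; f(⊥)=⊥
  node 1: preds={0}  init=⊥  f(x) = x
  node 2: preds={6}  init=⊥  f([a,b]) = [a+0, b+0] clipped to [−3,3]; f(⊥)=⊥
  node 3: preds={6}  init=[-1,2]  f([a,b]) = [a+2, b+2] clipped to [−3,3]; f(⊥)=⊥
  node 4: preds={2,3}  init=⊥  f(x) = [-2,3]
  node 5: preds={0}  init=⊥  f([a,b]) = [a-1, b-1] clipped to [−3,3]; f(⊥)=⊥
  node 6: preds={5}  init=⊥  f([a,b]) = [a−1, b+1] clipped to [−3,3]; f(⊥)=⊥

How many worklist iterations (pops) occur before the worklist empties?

19

Iteration log — 19 steps:
  step 1. node 0  ⊔preds=⊥  new=[-3,-1]  stable
  step 2. node 1  ⊔preds=[-3,-1]  new=[-3,-1]  old=⊥  +wl: 0
  step 3. node 2  ⊔preds=⊥  new=⊥  stable
  step 4. node 3  ⊔preds=⊥  new=[-1,2]  stable
  step 5. node 4  ⊔preds=[-1,2]  new=[-2,3]  old=⊥  +wl: 
  step 6. node 5  ⊔preds=[-3,-1]  new=[-3,-2]  old=⊥  +wl: 
  step 7. node 6  ⊔preds=[-3,-2]  new=[-3,-1]  old=⊥  +wl: 2,3
  step 8. node 0  ⊔preds=[-3,3]  new=[-3,1]  old=[-3,-1]  +wl: 1,5
  step 9. node 2  ⊔preds=[-3,-1]  new=[-3,-1]  old=⊥  +wl: 0,4
  step 10. node 3  ⊔preds=[-3,-1]  new=[-1,2]  stable
  step 11. node 1  ⊔preds=[-3,1]  new=[-3,1]  old=[-3,-1]  +wl: 
  step 12. node 5  ⊔preds=[-3,1]  new=[-3,0]  old=[-3,-2]  +wl: 6
  step 13. node 0  ⊔preds=[-3,3]  new=[-3,1]  stable
  step 14. node 4  ⊔preds=[-3,2]  new=[-2,3]  stable
  step 15. node 6  ⊔preds=[-3,0]  new=[-3,1]  old=[-3,-1]  +wl: 2,3
  step 16. node 2  ⊔preds=[-3,1]  new=[-3,1]  old=[-3,-1]  +wl: 0,4
  step 17. node 3  ⊔preds=[-3,1]  new=[-1,3]  old=[-1,2]  +wl: 
  step 18. node 0  ⊔preds=[-3,3]  new=[-3,1]  stable
  step 19. node 4  ⊔preds=[-3,3]  new=[-2,3]  stable

Least fixpoint reached:
  node 0: [-3,1]
  node 1: [-3,1]
  node 2: [-3,1]
  node 3: [-1,3]
  node 4: [-2,3]
  node 5: [-3,0]
  node 6: [-3,1]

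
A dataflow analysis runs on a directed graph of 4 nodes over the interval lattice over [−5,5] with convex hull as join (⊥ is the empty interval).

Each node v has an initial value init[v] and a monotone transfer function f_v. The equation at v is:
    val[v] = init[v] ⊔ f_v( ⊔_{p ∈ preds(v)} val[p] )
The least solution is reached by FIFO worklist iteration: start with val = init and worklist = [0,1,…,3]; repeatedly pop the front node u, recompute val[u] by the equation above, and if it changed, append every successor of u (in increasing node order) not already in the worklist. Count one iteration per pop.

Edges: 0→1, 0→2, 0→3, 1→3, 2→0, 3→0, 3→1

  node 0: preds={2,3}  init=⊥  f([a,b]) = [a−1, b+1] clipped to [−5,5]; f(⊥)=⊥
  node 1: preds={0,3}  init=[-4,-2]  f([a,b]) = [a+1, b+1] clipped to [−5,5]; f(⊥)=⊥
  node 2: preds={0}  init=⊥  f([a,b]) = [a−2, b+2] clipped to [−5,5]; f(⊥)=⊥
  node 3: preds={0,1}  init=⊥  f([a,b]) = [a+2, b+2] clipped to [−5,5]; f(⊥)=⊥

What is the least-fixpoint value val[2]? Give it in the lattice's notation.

[-5,5]

Iteration log — 14 steps:
  step 1. node 0  ⊔preds=⊥  new=⊥  stable
  step 2. node 1  ⊔preds=⊥  new=[-4,-2]  stable
  step 3. node 2  ⊔preds=⊥  new=⊥  stable
  step 4. node 3  ⊔preds=[-4,-2]  new=[-2,0]  old=⊥  +wl: 0,1
  step 5. node 0  ⊔preds=[-2,0]  new=[-3,1]  old=⊥  +wl: 2,3
  step 6. node 1  ⊔preds=[-3,1]  new=[-4,2]  old=[-4,-2]  +wl: 
  step 7. node 2  ⊔preds=[-3,1]  new=[-5,3]  old=⊥  +wl: 0
  step 8. node 3  ⊔preds=[-4,2]  new=[-2,4]  old=[-2,0]  +wl: 1
  step 9. node 0  ⊔preds=[-5,4]  new=[-5,5]  old=[-3,1]  +wl: 2,3
  step 10. node 1  ⊔preds=[-5,5]  new=[-4,5]  old=[-4,2]  +wl: 
  step 11. node 2  ⊔preds=[-5,5]  new=[-5,5]  old=[-5,3]  +wl: 0
  step 12. node 3  ⊔preds=[-5,5]  new=[-3,5]  old=[-2,4]  +wl: 1
  step 13. node 0  ⊔preds=[-5,5]  new=[-5,5]  stable
  step 14. node 1  ⊔preds=[-5,5]  new=[-4,5]  stable

Least fixpoint reached:
  node 0: [-5,5]
  node 1: [-4,5]
  node 2: [-5,5]
  node 3: [-3,5]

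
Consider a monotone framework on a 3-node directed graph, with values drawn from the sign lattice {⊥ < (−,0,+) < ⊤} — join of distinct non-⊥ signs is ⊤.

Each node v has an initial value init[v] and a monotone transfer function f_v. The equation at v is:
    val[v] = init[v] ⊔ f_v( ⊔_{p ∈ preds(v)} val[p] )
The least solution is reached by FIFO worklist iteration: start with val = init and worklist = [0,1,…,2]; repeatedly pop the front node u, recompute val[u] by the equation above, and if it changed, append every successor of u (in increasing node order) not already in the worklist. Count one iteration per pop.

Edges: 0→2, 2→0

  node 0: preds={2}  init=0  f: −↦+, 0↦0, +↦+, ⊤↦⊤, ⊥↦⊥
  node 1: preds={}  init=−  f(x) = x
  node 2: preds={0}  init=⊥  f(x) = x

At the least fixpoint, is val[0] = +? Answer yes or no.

Iteration log — 4 steps:
  step 1. node 0  ⊔preds=⊥  new=0  stable
  step 2. node 1  ⊔preds=⊥  new=−  stable
  step 3. node 2  ⊔preds=0  new=0  old=⊥  +wl: 0
  step 4. node 0  ⊔preds=0  new=0  stable

Least fixpoint reached:
  node 0: 0
  node 1: −
  node 2: 0

no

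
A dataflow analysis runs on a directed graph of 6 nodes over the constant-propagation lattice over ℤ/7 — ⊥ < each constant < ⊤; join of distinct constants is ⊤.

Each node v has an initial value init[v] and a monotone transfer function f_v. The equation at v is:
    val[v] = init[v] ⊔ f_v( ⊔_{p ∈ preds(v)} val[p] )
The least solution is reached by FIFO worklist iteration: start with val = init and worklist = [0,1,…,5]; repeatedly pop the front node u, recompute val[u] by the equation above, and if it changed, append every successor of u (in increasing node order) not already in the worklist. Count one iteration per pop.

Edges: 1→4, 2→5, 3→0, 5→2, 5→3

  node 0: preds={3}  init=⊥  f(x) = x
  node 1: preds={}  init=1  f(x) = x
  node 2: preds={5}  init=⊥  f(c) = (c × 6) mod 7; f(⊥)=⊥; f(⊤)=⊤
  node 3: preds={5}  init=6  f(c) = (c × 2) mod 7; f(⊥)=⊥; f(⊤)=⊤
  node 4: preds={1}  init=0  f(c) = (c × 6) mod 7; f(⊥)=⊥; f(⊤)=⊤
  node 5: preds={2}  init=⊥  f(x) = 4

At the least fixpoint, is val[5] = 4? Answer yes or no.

yes

Worklist (10 pops):
  #1 pop 0: in=6 → 6 (was ⊥); enqueue []
  #2 pop 1: in=⊥ → 1 (no change)
  #3 pop 2: in=⊥ → ⊥ (no change)
  #4 pop 3: in=⊥ → 6 (no change)
  #5 pop 4: in=1 → ⊤ (was 0); enqueue []
  #6 pop 5: in=⊥ → 4 (was ⊥); enqueue [2,3]
  #7 pop 2: in=4 → 3 (was ⊥); enqueue [5]
  #8 pop 3: in=4 → ⊤ (was 6); enqueue [0]
  #9 pop 5: in=3 → 4 (no change)
  #10 pop 0: in=⊤ → ⊤ (was 6); enqueue []

Fixpoint:
  val[0] = ⊤
  val[1] = 1
  val[2] = 3
  val[3] = ⊤
  val[4] = ⊤
  val[5] = 4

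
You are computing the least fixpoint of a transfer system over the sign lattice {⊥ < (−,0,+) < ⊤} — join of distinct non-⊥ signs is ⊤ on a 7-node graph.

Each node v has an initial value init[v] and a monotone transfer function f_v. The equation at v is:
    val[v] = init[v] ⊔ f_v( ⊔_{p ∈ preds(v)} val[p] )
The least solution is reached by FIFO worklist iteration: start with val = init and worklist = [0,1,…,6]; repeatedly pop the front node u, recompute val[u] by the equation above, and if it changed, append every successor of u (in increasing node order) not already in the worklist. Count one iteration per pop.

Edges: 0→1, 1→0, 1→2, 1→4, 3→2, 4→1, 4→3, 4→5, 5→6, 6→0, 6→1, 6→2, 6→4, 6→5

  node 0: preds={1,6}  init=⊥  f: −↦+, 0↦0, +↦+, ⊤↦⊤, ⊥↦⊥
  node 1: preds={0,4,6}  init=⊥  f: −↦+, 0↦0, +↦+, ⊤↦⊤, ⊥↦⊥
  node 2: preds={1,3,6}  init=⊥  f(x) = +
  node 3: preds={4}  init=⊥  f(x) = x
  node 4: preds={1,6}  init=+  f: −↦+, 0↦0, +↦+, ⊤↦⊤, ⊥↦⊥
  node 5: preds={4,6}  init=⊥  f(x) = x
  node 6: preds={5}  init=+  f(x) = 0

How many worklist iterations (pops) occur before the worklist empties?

18

Worklist (18 pops):
  #1 pop 0: in=+ → + (was ⊥); enqueue []
  #2 pop 1: in=+ → + (was ⊥); enqueue [0]
  #3 pop 2: in=+ → + (was ⊥); enqueue []
  #4 pop 3: in=+ → + (was ⊥); enqueue [2]
  #5 pop 4: in=+ → + (no change)
  #6 pop 5: in=+ → + (was ⊥); enqueue []
  #7 pop 6: in=+ → ⊤ (was +); enqueue [1,4,5]
  #8 pop 0: in=⊤ → ⊤ (was +); enqueue []
  #9 pop 2: in=⊤ → + (no change)
  #10 pop 1: in=⊤ → ⊤ (was +); enqueue [0,2]
  #11 pop 4: in=⊤ → ⊤ (was +); enqueue [1,3]
  #12 pop 5: in=⊤ → ⊤ (was +); enqueue [6]
  #13 pop 0: in=⊤ → ⊤ (no change)
  #14 pop 2: in=⊤ → + (no change)
  #15 pop 1: in=⊤ → ⊤ (no change)
  #16 pop 3: in=⊤ → ⊤ (was +); enqueue [2]
  #17 pop 6: in=⊤ → ⊤ (no change)
  #18 pop 2: in=⊤ → + (no change)

Fixpoint:
  val[0] = ⊤
  val[1] = ⊤
  val[2] = +
  val[3] = ⊤
  val[4] = ⊤
  val[5] = ⊤
  val[6] = ⊤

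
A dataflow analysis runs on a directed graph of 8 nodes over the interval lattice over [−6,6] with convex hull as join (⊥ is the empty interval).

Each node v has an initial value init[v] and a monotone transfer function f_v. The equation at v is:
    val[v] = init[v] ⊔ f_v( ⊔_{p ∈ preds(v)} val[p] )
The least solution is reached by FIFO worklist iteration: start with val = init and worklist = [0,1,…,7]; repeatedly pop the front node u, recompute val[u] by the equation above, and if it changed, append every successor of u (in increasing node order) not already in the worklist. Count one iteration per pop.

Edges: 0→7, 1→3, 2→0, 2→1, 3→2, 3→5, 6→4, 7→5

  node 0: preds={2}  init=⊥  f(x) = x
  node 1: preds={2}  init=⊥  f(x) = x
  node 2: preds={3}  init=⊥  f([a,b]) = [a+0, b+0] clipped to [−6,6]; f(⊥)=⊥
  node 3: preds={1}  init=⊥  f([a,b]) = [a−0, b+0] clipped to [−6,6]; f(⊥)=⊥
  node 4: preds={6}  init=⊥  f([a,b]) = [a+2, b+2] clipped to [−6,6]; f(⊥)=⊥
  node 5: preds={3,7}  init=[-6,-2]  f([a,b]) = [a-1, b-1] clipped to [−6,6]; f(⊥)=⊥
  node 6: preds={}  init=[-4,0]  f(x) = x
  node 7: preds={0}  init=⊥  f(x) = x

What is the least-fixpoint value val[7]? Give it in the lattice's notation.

⊥

Trace (8 dequeues):
  [1] u=0 | in ⊥ | out ⊥ | ==
  [2] u=1 | in ⊥ | out ⊥ | ==
  [3] u=2 | in ⊥ | out ⊥ | ==
  [4] u=3 | in ⊥ | out ⊥ | ==
  [5] u=4 | in [-4,0] | out [-2,2] | prev ⊥ | push {}
  [6] u=5 | in ⊥ | out [-6,-2] | ==
  [7] u=6 | in ⊥ | out [-4,0] | ==
  [8] u=7 | in ⊥ | out ⊥ | ==

Converged values:
  [0] ⊥
  [1] ⊥
  [2] ⊥
  [3] ⊥
  [4] [-2,2]
  [5] [-6,-2]
  [6] [-4,0]
  [7] ⊥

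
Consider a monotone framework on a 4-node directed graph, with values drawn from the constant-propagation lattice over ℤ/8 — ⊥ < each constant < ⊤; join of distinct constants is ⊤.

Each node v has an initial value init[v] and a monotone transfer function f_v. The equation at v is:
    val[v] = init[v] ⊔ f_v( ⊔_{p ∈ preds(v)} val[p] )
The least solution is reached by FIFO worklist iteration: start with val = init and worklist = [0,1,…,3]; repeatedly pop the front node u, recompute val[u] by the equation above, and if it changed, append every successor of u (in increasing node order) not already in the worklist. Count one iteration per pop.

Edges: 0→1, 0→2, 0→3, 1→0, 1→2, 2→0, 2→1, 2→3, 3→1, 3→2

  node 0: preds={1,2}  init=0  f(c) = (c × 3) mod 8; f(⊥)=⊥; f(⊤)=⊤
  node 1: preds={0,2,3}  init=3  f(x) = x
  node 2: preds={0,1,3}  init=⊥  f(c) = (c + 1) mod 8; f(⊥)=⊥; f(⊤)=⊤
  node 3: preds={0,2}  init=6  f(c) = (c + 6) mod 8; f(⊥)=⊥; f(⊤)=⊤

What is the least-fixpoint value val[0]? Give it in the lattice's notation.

⊤

Trace (7 dequeues):
  [1] u=0 | in 3 | out ⊤ | prev 0 | push {}
  [2] u=1 | in ⊤ | out ⊤ | prev 3 | push {0}
  [3] u=2 | in ⊤ | out ⊤ | prev ⊥ | push {1}
  [4] u=3 | in ⊤ | out ⊤ | prev 6 | push {2}
  [5] u=0 | in ⊤ | out ⊤ | ==
  [6] u=1 | in ⊤ | out ⊤ | ==
  [7] u=2 | in ⊤ | out ⊤ | ==

Converged values:
  [0] ⊤
  [1] ⊤
  [2] ⊤
  [3] ⊤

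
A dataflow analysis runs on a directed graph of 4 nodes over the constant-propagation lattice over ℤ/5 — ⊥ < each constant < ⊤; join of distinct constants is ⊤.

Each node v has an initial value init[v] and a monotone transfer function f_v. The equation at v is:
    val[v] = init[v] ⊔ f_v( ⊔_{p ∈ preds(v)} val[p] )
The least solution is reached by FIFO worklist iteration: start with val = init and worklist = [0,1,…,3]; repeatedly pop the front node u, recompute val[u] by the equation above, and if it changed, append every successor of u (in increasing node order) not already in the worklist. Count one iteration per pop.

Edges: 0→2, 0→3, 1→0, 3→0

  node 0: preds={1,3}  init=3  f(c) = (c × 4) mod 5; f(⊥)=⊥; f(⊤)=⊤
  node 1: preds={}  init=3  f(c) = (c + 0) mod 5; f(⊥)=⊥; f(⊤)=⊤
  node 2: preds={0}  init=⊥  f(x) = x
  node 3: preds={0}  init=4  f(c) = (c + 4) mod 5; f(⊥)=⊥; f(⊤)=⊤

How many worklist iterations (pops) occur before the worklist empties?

Iteration log — 5 steps:
  step 1. node 0  ⊔preds=⊤  new=⊤  old=3  +wl: 
  step 2. node 1  ⊔preds=⊥  new=3  stable
  step 3. node 2  ⊔preds=⊤  new=⊤  old=⊥  +wl: 
  step 4. node 3  ⊔preds=⊤  new=⊤  old=4  +wl: 0
  step 5. node 0  ⊔preds=⊤  new=⊤  stable

Least fixpoint reached:
  node 0: ⊤
  node 1: 3
  node 2: ⊤
  node 3: ⊤

5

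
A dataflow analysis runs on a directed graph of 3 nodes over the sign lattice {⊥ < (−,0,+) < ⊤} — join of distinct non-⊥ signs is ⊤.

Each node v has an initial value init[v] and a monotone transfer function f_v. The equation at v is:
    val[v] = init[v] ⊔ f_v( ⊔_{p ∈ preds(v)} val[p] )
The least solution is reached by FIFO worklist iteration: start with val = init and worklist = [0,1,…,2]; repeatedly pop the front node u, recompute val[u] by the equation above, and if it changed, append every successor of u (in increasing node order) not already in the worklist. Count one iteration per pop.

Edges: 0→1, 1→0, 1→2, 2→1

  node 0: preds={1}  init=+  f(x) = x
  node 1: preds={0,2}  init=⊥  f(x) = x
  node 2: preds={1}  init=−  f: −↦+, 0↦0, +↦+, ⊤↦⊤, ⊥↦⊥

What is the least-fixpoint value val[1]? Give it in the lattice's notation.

Worklist (5 pops):
  #1 pop 0: in=⊥ → + (no change)
  #2 pop 1: in=⊤ → ⊤ (was ⊥); enqueue [0]
  #3 pop 2: in=⊤ → ⊤ (was −); enqueue [1]
  #4 pop 0: in=⊤ → ⊤ (was +); enqueue []
  #5 pop 1: in=⊤ → ⊤ (no change)

Fixpoint:
  val[0] = ⊤
  val[1] = ⊤
  val[2] = ⊤

⊤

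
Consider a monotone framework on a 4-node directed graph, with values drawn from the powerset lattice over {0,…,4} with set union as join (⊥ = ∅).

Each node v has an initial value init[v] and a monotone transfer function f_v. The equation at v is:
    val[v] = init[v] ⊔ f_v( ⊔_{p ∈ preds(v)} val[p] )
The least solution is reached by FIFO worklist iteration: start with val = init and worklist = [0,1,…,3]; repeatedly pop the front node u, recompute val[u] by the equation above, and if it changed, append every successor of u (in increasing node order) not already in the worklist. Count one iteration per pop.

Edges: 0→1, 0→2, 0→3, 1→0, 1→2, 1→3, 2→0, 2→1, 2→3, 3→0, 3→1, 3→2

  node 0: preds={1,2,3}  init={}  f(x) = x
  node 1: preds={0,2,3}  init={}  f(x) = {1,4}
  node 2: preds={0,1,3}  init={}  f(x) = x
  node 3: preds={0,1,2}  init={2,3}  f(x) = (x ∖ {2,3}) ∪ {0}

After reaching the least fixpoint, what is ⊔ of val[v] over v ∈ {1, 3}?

Iteration log — 10 steps:
  step 1. node 0  ⊔preds={2,3}  new={2,3}  old={}  +wl: 
  step 2. node 1  ⊔preds={2,3}  new={1,4}  old={}  +wl: 0
  step 3. node 2  ⊔preds={1,2,3,4}  new={1,2,3,4}  old={}  +wl: 1
  step 4. node 3  ⊔preds={1,2,3,4}  new={0,1,2,3,4}  old={2,3}  +wl: 2
  step 5. node 0  ⊔preds={0,1,2,3,4}  new={0,1,2,3,4}  old={2,3}  +wl: 3
  step 6. node 1  ⊔preds={0,1,2,3,4}  new={1,4}  stable
  step 7. node 2  ⊔preds={0,1,2,3,4}  new={0,1,2,3,4}  old={1,2,3,4}  +wl: 0,1
  step 8. node 3  ⊔preds={0,1,2,3,4}  new={0,1,2,3,4}  stable
  step 9. node 0  ⊔preds={0,1,2,3,4}  new={0,1,2,3,4}  stable
  step 10. node 1  ⊔preds={0,1,2,3,4}  new={1,4}  stable

Least fixpoint reached:
  node 0: {0,1,2,3,4}
  node 1: {1,4}
  node 2: {0,1,2,3,4}
  node 3: {0,1,2,3,4}

{0,1,2,3,4}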